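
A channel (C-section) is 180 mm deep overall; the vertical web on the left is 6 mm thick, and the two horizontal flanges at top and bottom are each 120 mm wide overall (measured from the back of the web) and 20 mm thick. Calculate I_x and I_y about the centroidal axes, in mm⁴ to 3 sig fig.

I_x ≈ 3.23 × 10⁷ mm⁴, I_y ≈ 8.09 × 10⁶ mm⁴

Break the section into simple shapes (no overlaps), measuring from the bottom-left corner of the bounding box.
Web: 6 × 180, A = 1 080 mm², y = 90 mm, Ī = 2 916 000 mm⁴.
Top flange (beyond web): 114 × 20, A = 2 280 mm², y = 170 mm, Ī = 76 000 mm⁴.
Bottom flange (beyond web): 114 × 20, A = 2 280 mm², y = 10 mm, Ī = 76 000 mm⁴.
By symmetry the centroid is at mid-height, ȳ = 90 mm.
Transfer each piece to the centroidal x-axis using Ī + A·d² with d = y − 90:
  web: d = 0 mm → contributes +2 916 000 mm⁴
  top flange (beyond web): d = 80 mm → contributes +14 668 000 mm⁴
  bottom flange (beyond web): d = -80 mm → contributes +14 668 000 mm⁴
Total I = 32 252 000 mm⁴.
For the y-axis: x̄ = 51.511 mm.
Repeating about the centroidal y-axis gives I_y = 8 085 209 mm⁴.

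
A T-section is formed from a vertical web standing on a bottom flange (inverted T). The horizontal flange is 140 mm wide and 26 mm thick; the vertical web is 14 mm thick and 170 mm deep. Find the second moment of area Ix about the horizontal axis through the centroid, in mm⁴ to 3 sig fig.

Ix ≈ 1.98 × 10⁷ mm⁴

Decompose the section into non-overlapping parts with the origin at the bottom-left of its bounding rectangle.
Flange: 140 × 26, A = 3 640 mm², y = 13 mm, Ī = 205 053 mm⁴.
Web: 14 × 170, A = 2 380 mm², y = 111 mm, Ī = 5 731 833 mm⁴.
Centroid: ȳ = ΣA·y / ΣA = 51.744 mm.
Transfer each piece to the horizontal axis through the centroid using Ī + A·d² with d = y − 51.744:
  flange: d = -38.744 mm → contributes +5 669 101 mm⁴
  web: d = 59.256 mm → contributes +14 088 612 mm⁴
Total I = 19 757 713 mm⁴.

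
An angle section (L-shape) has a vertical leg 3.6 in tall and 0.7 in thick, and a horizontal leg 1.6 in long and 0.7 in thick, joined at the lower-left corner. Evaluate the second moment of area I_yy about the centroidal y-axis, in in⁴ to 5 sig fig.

Decompose the section into non-overlapping parts with the origin at the bottom-left of its bounding rectangle.
Vertical leg: 0.7 × 3.6, A = 2.52 in², x = 0.35 in, Ī = 0.1029 in⁴.
Horizontal leg (remainder): 0.9 × 0.7, A = 0.63 in², x = 1.15 in, Ī = 0.042525 in⁴.
Centroid: x̄ = ΣA·x / ΣA = 0.51 in.
Transfer each piece to the centroidal y-axis using Ī + A·d² with d = x − 0.51:
  vertical leg: d = -0.16 in → contributes +0.167412 in⁴
  horizontal leg (remainder): d = 0.64 in → contributes +0.300573 in⁴
Total I = 0.467985 in⁴.

I_yy ≈ 0.46799 in⁴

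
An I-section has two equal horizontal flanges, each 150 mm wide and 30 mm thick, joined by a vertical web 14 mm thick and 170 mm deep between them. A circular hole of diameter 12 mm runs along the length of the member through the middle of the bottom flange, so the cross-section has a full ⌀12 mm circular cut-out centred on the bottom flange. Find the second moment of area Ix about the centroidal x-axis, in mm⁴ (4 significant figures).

Ix ≈ 9.526 × 10⁷ mm⁴

Treat the section as a set of non-overlapping primitives; coordinates are from the bounding-box lower-left.
Bottom flange: 150 × 30, A = 4 500 mm², y = 15 mm, Ī = 337 500 mm⁴.
Web: 14 × 170, A = 2 380 mm², y = 115 mm, Ī = 5 731 833 mm⁴.
Top flange: 150 × 30, A = 4 500 mm², y = 215 mm, Ī = 337 500 mm⁴.
Hole (subtracted): ⌀12, A = 113.097 mm², y = 15 mm, Ī = 1017.88 mm⁴.
Centroid: ȳ = ΣA·y / ΣA = 116.004 mm.
Transfer each piece to the centroidal x-axis using Ī + A·d² with d = y − 116.004:
  bottom flange: d = -101.004 mm → contributes +46 245 456 mm⁴
  web: d = -1.0038 mm → contributes +5 734 231 mm⁴
  top flange: d = 98.9962 mm → contributes +44 438 613 mm⁴
  hole: d = -101.004 mm → contributes −1 154 811 mm⁴
Total I = 95 263 489 mm⁴.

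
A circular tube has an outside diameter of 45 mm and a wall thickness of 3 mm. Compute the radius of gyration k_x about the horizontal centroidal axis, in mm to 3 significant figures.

Break the section into simple shapes (no overlaps), measuring from the bottom-left corner of the bounding box.
Outer circle: ⌀45, A = 1590.4 mm², y = 22.5 mm, Ī = 201 289 mm⁴.
Bore (subtracted): ⌀39, A = 1194.6 mm², y = 22.5 mm, Ī = 113 561 mm⁴.
By symmetry the centroid is at mid-height, ȳ = 22.5 mm.
All pieces are centred on the horizontal centroidal axis, so I = ΣĪ (holes subtracted) = 87 728 mm⁴.
Radius of gyration: k = √(I/A) = √(87 728 / 395.84) = 14.887 mm.

k_x ≈ 14.9 mm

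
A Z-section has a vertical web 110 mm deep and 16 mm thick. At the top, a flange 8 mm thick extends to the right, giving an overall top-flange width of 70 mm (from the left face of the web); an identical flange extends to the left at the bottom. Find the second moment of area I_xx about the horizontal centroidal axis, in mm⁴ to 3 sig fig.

I_xx ≈ 4.03 × 10⁶ mm⁴

Decompose the section into non-overlapping parts with the origin at the bottom-left of its bounding rectangle.
Web: 16 × 110, A = 1 760 mm², y = 55 mm, Ī = 1 774 667 mm⁴.
Top flange (beyond web): 54 × 8, A = 432 mm², y = 106 mm, Ī = 2 304 mm⁴.
Bottom flange (beyond web): 54 × 8, A = 432 mm², y = 4 mm, Ī = 2 304 mm⁴.
Centroid: ȳ = ΣA·y / ΣA = 55 mm.
Transfer each piece to the horizontal centroidal axis using Ī + A·d² with d = y − 55:
  web: d = 0 mm → contributes +1 774 667 mm⁴
  top flange (beyond web): d = 51 mm → contributes +1 125 936 mm⁴
  bottom flange (beyond web): d = -51 mm → contributes +1 125 936 mm⁴
Total I = 4 026 539 mm⁴.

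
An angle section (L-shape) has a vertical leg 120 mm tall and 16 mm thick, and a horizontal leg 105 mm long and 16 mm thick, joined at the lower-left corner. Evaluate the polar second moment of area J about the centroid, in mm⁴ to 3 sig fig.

Treat the section as a set of non-overlapping primitives; coordinates are from the bounding-box lower-left.
Vertical leg: 16 × 120, A = 1 920 mm², y = 60 mm, Ī = 2 304 000 mm⁴.
Horizontal leg (remainder): 89 × 16, A = 1 424 mm², y = 8 mm, Ī = 30 379 mm⁴.
Centroid: ȳ = ΣA·y / ΣA = 37.856 mm.
Transfer each piece to the centroidal x-axis using Ī + A·d² with d = y − 37.856:
  vertical leg: d = 22.144 mm → contributes +3 245 446 mm⁴
  horizontal leg (remainder): d = -29.856 mm → contributes +1 299 744 mm⁴
Total I = 4 545 190 mm⁴.
For the y-axis: x̄ = 30.356 mm.
Repeating about the centroidal y-axis gives I_y = 3 234 450 mm⁴.
Polar second moment: J = I_x + I_y = 7 779 640 mm⁴.

J ≈ 7.78 × 10⁶ mm⁴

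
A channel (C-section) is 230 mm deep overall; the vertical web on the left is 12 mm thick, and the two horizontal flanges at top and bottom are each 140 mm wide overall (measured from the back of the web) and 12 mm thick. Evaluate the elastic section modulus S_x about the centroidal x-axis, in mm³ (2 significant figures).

Break the section into simple shapes (no overlaps), measuring from the bottom-left corner of the bounding box.
Web: 12 × 230, A = 2 760 mm², y = 115 mm, Ī = 12 167 000 mm⁴.
Top flange (beyond web): 128 × 12, A = 1 536 mm², y = 224 mm, Ī = 18 432 mm⁴.
Bottom flange (beyond web): 128 × 12, A = 1 536 mm², y = 6 mm, Ī = 18 432 mm⁴.
By symmetry the centroid is at mid-height, ȳ = 115 mm.
Transfer each piece to the centroidal x-axis using Ī + A·d² with d = y − 115:
  web: d = 0 mm → contributes +12 167 000 mm⁴
  top flange (beyond web): d = 109 mm → contributes +18 267 648 mm⁴
  bottom flange (beyond web): d = -109 mm → contributes +18 267 648 mm⁴
Total I = 48 702 296 mm⁴.
Extreme fibre distance c = 115 mm; S = I/c = 423 498 mm³.

S_x ≈ 4.2 × 10⁵ mm³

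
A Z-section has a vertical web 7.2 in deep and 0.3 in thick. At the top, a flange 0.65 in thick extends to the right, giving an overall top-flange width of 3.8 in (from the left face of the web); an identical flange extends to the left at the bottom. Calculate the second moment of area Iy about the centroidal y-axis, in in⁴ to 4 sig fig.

Treat the section as a set of non-overlapping primitives; coordinates are from the bounding-box lower-left.
Web: 0.3 × 7.2, A = 2.16 in², x = 3.65 in, Ī = 0.0162 in⁴.
Top flange (beyond web): 3.5 × 0.65, A = 2.275 in², x = 5.55 in, Ī = 2.3224 in⁴.
Bottom flange (beyond web): 3.5 × 0.65, A = 2.275 in², x = 1.75 in, Ī = 2.3224 in⁴.
Centroid: x̄ = ΣA·x / ΣA = 3.65 in.
Transfer each piece to the centroidal y-axis using Ī + A·d² with d = x − 3.65:
  web: d = 0 in → contributes +0.0162 in⁴
  top flange (beyond web): d = 1.9 in → contributes +10.5351 in⁴
  bottom flange (beyond web): d = -1.9 in → contributes +10.5351 in⁴
Total I = 21.0865 in⁴.

Iy ≈ 21.09 in⁴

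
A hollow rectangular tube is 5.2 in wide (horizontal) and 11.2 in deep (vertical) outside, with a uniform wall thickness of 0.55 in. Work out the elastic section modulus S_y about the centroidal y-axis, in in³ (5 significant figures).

Break the section into simple shapes (no overlaps), measuring from the bottom-left corner of the bounding box.
Outer rectangle: 5.2 × 11.2, A = 58.24 in², x = 2.6 in, Ī = 131.2341 in⁴.
Inner void (subtracted): 4.1 × 10.1, A = 41.41 in², x = 2.6 in, Ī = 58.00851 in⁴.
By symmetry the centroid is at mid-width, x̄ = 2.6 in.
All pieces are centred on the centroidal y-axis, so I = ΣĪ (holes subtracted) = 73.22563 in⁴.
Extreme fibre distance c = 2.6 in; S = I/c = 28.1637 in³.

S_y ≈ 28.164 in³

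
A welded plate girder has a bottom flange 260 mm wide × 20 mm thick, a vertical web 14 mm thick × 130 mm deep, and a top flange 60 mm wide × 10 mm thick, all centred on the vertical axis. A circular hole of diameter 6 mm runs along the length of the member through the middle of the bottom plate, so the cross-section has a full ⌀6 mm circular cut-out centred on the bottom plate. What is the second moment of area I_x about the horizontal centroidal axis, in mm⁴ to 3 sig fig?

Split into non-overlapping primitives; take the origin at the lower-left of the bounding box.
Bottom plate: 260 × 20, A = 5 200 mm², y = 10 mm, Ī = 173 333 mm⁴.
Web plate: 14 × 130, A = 1 820 mm², y = 85 mm, Ī = 2 563 167 mm⁴.
Top plate: 60 × 10, A = 600 mm², y = 155 mm, Ī = 5 000 mm⁴.
Hole (subtracted): ⌀6, A = 28.274 mm², y = 10 mm, Ī = 63.617 mm⁴.
Centroid: ȳ = ΣA·y / ΣA = 39.44 mm.
Transfer each piece to the horizontal centroidal axis using Ī + A·d² with d = y − 39.44:
  bottom plate: d = -29.44 mm → contributes +4 680 228 mm⁴
  web plate: d = 45.56 mm → contributes +6 340 974 mm⁴
  top plate: d = 115.56 mm → contributes +8 017 476 mm⁴
  hole: d = -29.44 mm → contributes −24 569 mm⁴
Total I = 19 014 108 mm⁴.

I_x ≈ 1.90 × 10⁷ mm⁴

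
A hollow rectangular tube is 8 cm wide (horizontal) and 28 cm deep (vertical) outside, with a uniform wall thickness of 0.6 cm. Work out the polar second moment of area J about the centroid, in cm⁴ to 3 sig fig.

J ≈ 4220 cm⁴

Split into non-overlapping primitives; take the origin at the lower-left of the bounding box.
Outer rectangle: 8 × 28, A = 224 cm², y = 14 cm, Ī = 14 635 cm⁴.
Inner void (subtracted): 6.8 × 26.8, A = 182.24 cm², y = 14 cm, Ī = 10 908 cm⁴.
By symmetry the centroid is at mid-height, ȳ = 14 cm.
All pieces are centred on the centroidal x-axis, so I = ΣĪ (holes subtracted) = 3 727 cm⁴.
Repeating about the centroidal y-axis gives I_y = 492.44 cm⁴.
Polar second moment: J = I_x + I_y = 4219.4 cm⁴.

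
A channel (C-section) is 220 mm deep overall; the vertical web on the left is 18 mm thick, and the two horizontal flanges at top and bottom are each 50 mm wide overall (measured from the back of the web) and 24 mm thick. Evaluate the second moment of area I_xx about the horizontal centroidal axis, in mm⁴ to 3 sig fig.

Decompose the section into non-overlapping parts with the origin at the bottom-left of its bounding rectangle.
Web: 18 × 220, A = 3 960 mm², y = 110 mm, Ī = 15 972 000 mm⁴.
Top flange (beyond web): 32 × 24, A = 768 mm², y = 208 mm, Ī = 36 864 mm⁴.
Bottom flange (beyond web): 32 × 24, A = 768 mm², y = 12 mm, Ī = 36 864 mm⁴.
By symmetry the centroid is at mid-height, ȳ = 110 mm.
Transfer each piece to the horizontal centroidal axis using Ī + A·d² with d = y − 110:
  web: d = 0 mm → contributes +15 972 000 mm⁴
  top flange (beyond web): d = 98 mm → contributes +7 412 736 mm⁴
  bottom flange (beyond web): d = -98 mm → contributes +7 412 736 mm⁴
Total I = 30 797 472 mm⁴.

I_xx ≈ 3.08 × 10⁷ mm⁴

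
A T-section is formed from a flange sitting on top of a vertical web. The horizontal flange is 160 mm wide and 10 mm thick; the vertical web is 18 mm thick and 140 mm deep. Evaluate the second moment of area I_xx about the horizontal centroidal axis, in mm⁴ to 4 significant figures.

I_xx ≈ 9.634 × 10⁶ mm⁴

Decompose the section into non-overlapping parts with the origin at the bottom-left of its bounding rectangle.
Flange: 160 × 10, A = 1 600 mm², y = 145 mm, Ī = 13333.3 mm⁴.
Web: 18 × 140, A = 2 520 mm², y = 70 mm, Ī = 4 116 000 mm⁴.
Centroid: ȳ = ΣA·y / ΣA = 99.1262 mm.
Transfer each piece to the horizontal centroidal axis using Ī + A·d² with d = y − 99.1262:
  flange: d = 45.8738 mm → contributes +3 380 380 mm⁴
  web: d = -29.1262 mm → contributes +6 253 808 mm⁴
Total I = 9 634 188 mm⁴.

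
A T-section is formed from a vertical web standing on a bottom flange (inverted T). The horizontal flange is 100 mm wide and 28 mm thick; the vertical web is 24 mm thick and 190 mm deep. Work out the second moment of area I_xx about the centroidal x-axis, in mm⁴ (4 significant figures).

Split into non-overlapping primitives; take the origin at the lower-left of the bounding box.
Flange: 100 × 28, A = 2 800 mm², y = 14 mm, Ī = 182 933 mm⁴.
Web: 24 × 190, A = 4 560 mm², y = 123 mm, Ī = 13 718 000 mm⁴.
Centroid: ȳ = ΣA·y / ΣA = 81.5326 mm.
Transfer each piece to the centroidal x-axis using Ī + A·d² with d = y − 81.5326:
  flange: d = -67.5326 mm → contributes +12 952 762 mm⁴
  web: d = 41.4674 mm → contributes +21 559 123 mm⁴
Total I = 34 511 886 mm⁴.

I_xx ≈ 3.451 × 10⁷ mm⁴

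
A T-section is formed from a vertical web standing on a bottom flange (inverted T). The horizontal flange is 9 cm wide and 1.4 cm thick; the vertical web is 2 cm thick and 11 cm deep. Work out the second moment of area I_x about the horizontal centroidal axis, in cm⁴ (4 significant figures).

I_x ≈ 531.9 cm⁴

Split into non-overlapping primitives; take the origin at the lower-left of the bounding box.
Flange: 9 × 1.4, A = 12.6 cm², y = 0.7 cm, Ī = 2.058 cm⁴.
Web: 2 × 11, A = 22 cm², y = 6.9 cm, Ī = 221.833 cm⁴.
Centroid: ȳ = ΣA·y / ΣA = 4.6422 cm.
Transfer each piece to the horizontal centroidal axis using Ī + A·d² with d = y − 4.6422:
  flange: d = -3.9422 cm → contributes +197.874 cm⁴
  web: d = 2.2578 cm → contributes +333.982 cm⁴
Total I = 531.856 cm⁴.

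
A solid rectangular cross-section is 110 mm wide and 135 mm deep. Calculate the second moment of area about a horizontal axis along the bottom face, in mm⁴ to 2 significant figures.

The section: 110 × 135, A = 14 850 mm², y = 67.5 mm, Ī = 22 553 438 mm⁴.
Transfer it to a horizontal axis along the bottom face using Ī + A·d² with d = y − 0:
  the section: d = 67.5 mm → contributes +90 213 750 mm⁴
Total I = 90 213 750 mm⁴.

I_base ≈ 9.0 × 10⁷ mm⁴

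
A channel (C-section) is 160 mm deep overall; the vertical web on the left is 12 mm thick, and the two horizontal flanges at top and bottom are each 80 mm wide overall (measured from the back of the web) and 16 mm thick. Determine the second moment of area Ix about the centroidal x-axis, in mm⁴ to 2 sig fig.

Break the section into simple shapes (no overlaps), measuring from the bottom-left corner of the bounding box.
Web: 12 × 160, A = 1 920 mm², y = 80 mm, Ī = 4 096 000 mm⁴.
Top flange (beyond web): 68 × 16, A = 1 088 mm², y = 152 mm, Ī = 23 211 mm⁴.
Bottom flange (beyond web): 68 × 16, A = 1 088 mm², y = 8 mm, Ī = 23 211 mm⁴.
By symmetry the centroid is at mid-height, ȳ = 80 mm.
Transfer each piece to the centroidal x-axis using Ī + A·d² with d = y − 80:
  web: d = 0 mm → contributes +4 096 000 mm⁴
  top flange (beyond web): d = 72 mm → contributes +5 663 403 mm⁴
  bottom flange (beyond web): d = -72 mm → contributes +5 663 403 mm⁴
Total I = 15 422 805 mm⁴.

Ix ≈ 1.5 × 10⁷ mm⁴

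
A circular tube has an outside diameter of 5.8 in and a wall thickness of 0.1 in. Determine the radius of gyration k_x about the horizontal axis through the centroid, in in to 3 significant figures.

k_x ≈ 2.02 in

Break the section into simple shapes (no overlaps), measuring from the bottom-left corner of the bounding box.
Outer circle: ⌀5.8, A = 26.421 in², y = 2.9 in, Ī = 55.55 in⁴.
Bore (subtracted): ⌀5.6, A = 24.63 in², y = 2.9 in, Ī = 48.275 in⁴.
By symmetry the centroid is at mid-height, ȳ = 2.9 in.
All pieces are centred on the horizontal axis through the centroid, so I = ΣĪ (holes subtracted) = 7.2748 in⁴.
Radius of gyration: k = √(I/A) = √(7.2748 / 1.7907) = 2.0156 in.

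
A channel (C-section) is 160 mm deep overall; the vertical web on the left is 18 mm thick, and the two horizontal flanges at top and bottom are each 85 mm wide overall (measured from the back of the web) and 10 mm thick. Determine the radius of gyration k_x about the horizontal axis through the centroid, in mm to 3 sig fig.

Treat the section as a set of non-overlapping primitives; coordinates are from the bounding-box lower-left.
Web: 18 × 160, A = 2 880 mm², y = 80 mm, Ī = 6 144 000 mm⁴.
Top flange (beyond web): 67 × 10, A = 670 mm², y = 155 mm, Ī = 5583.3 mm⁴.
Bottom flange (beyond web): 67 × 10, A = 670 mm², y = 5 mm, Ī = 5583.3 mm⁴.
By symmetry the centroid is at mid-height, ȳ = 80 mm.
Transfer each piece to the horizontal axis through the centroid using Ī + A·d² with d = y − 80:
  web: d = 0 mm → contributes +6 144 000 mm⁴
  top flange (beyond web): d = 75 mm → contributes +3 774 333 mm⁴
  bottom flange (beyond web): d = -75 mm → contributes +3 774 333 mm⁴
Total I = 13 692 667 mm⁴.
Radius of gyration: k = √(I/A) = √(13 692 667 / 4 220) = 56.962 mm.

k_x ≈ 57.0 mm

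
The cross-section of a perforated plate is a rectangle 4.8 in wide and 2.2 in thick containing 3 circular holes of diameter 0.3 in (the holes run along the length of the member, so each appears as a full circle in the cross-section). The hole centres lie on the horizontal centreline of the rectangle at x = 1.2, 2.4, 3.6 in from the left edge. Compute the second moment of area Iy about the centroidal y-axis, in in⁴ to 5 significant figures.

Split into non-overlapping primitives; take the origin at the lower-left of the bounding box.
Plate: 4.8 × 2.2, A = 10.56 in², x = 2.4 in, Ī = 20.2752 in⁴.
Hole 1 (subtracted): ⌀0.3, A = 0.07068583 in², x = 1.2 in, Ī = 0.0003976078 in⁴.
Hole 2 (subtracted): ⌀0.3, A = 0.07068583 in², x = 2.4 in, Ī = 0.0003976078 in⁴.
Hole 3 (subtracted): ⌀0.3, A = 0.07068583 in², x = 3.6 in, Ī = 0.0003976078 in⁴.
By symmetry the centroid is at mid-width, x̄ = 2.4 in.
Transfer each piece to the centroidal y-axis using Ī + A·d² with d = x − 2.4:
  plate: d = 0 in → contributes +20.2752 in⁴
  hole 1: d = -1.2 in → contributes −0.1021852 in⁴
  hole 2: d = 0 in → contributes −0.0003976078 in⁴
  hole 3: d = 1.2 in → contributes −0.1021852 in⁴
Total I = 20.07043 in⁴.

Iy ≈ 20.070 in⁴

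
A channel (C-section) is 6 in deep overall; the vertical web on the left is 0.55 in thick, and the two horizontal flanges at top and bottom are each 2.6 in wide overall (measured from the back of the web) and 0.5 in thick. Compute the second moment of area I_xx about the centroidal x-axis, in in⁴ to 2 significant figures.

I_xx ≈ 25 in⁴

Treat the section as a set of non-overlapping primitives; coordinates are from the bounding-box lower-left.
Web: 0.55 × 6, A = 3.3 in², y = 3 in, Ī = 9.9 in⁴.
Top flange (beyond web): 2.05 × 0.5, A = 1.025 in², y = 5.75 in, Ī = 0.02135 in⁴.
Bottom flange (beyond web): 2.05 × 0.5, A = 1.025 in², y = 0.25 in, Ī = 0.02135 in⁴.
By symmetry the centroid is at mid-height, ȳ = 3 in.
Transfer each piece to the centroidal x-axis using Ī + A·d² with d = y − 3:
  web: d = 0 in → contributes +9.9 in⁴
  top flange (beyond web): d = 2.75 in → contributes +7.773 in⁴
  bottom flange (beyond web): d = -2.75 in → contributes +7.773 in⁴
Total I = 25.45 in⁴.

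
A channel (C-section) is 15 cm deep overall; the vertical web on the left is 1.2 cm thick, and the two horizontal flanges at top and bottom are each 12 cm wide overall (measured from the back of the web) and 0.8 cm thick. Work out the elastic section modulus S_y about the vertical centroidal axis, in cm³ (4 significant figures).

S_y ≈ 57.62 cm³

Break the section into simple shapes (no overlaps), measuring from the bottom-left corner of the bounding box.
Web: 1.2 × 15, A = 18 cm², x = 0.6 cm, Ī = 2.16 cm⁴.
Top flange (beyond web): 10.8 × 0.8, A = 8.64 cm², x = 6.6 cm, Ī = 83.9808 cm⁴.
Bottom flange (beyond web): 10.8 × 0.8, A = 8.64 cm², x = 6.6 cm, Ī = 83.9808 cm⁴.
Centroid: x̄ = ΣA·x / ΣA = 3.53878 cm.
Transfer each piece to the vertical centroidal axis using Ī + A·d² with d = x − 3.53878:
  web: d = -2.93878 cm → contributes +157.615 cm⁴
  top flange (beyond web): d = 3.06122 cm → contributes +164.947 cm⁴
  bottom flange (beyond web): d = 3.06122 cm → contributes +164.947 cm⁴
Total I = 487.509 cm⁴.
Extreme fibre distance c = 8.46122 cm; S = I/c = 57.6169 cm³.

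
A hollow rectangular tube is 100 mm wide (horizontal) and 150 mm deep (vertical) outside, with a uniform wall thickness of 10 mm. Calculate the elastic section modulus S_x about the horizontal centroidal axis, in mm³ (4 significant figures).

Break the section into simple shapes (no overlaps), measuring from the bottom-left corner of the bounding box.
Outer rectangle: 100 × 150, A = 15 000 mm², y = 75 mm, Ī = 28 125 000 mm⁴.
Inner void (subtracted): 80 × 130, A = 10 400 mm², y = 75 mm, Ī = 14 646 667 mm⁴.
By symmetry the centroid is at mid-height, ȳ = 75 mm.
All pieces are centred on the horizontal centroidal axis, so I = ΣĪ (holes subtracted) = 13 478 333 mm⁴.
Extreme fibre distance c = 75 mm; S = I/c = 179 711 mm³.

S_x ≈ 1.797 × 10⁵ mm³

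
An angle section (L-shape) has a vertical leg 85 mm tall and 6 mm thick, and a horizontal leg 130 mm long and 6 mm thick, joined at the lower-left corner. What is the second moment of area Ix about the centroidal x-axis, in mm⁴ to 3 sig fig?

Ix ≈ 7.81 × 10⁵ mm⁴

Split into non-overlapping primitives; take the origin at the lower-left of the bounding box.
Vertical leg: 6 × 85, A = 510 mm², y = 42.5 mm, Ī = 307 063 mm⁴.
Horizontal leg (remainder): 124 × 6, A = 744 mm², y = 3 mm, Ī = 2 232 mm⁴.
Centroid: ȳ = ΣA·y / ΣA = 19.065 mm.
Transfer each piece to the centroidal x-axis using Ī + A·d² with d = y − 19.065:
  vertical leg: d = 23.435 mm → contributes +587 164 mm⁴
  horizontal leg (remainder): d = -16.065 mm → contributes +194 237 mm⁴
Total I = 781 401 mm⁴.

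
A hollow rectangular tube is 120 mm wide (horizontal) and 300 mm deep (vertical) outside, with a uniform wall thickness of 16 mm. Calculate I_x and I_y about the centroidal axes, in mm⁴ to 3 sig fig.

Break the section into simple shapes (no overlaps), measuring from the bottom-left corner of the bounding box.
Outer rectangle: 120 × 300, A = 36 000 mm², y = 150 mm, Ī = 270 000 000 mm⁴.
Inner void (subtracted): 88 × 268, A = 23 584 mm², y = 150 mm, Ī = 141 158 101 mm⁴.
By symmetry the centroid is at mid-height, ȳ = 150 mm.
All pieces are centred on the centroidal x-axis, so I = ΣĪ (holes subtracted) = 128 841 899 mm⁴.
Repeating about the centroidal y-axis gives I_y = 27 980 459 mm⁴.

I_x ≈ 1.29 × 10⁸ mm⁴, I_y ≈ 2.80 × 10⁷ mm⁴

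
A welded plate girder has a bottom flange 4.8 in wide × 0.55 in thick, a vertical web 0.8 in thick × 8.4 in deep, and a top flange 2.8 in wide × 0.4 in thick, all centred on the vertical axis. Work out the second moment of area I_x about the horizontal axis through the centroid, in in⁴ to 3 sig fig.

I_x ≈ 110 in⁴

Treat the section as a set of non-overlapping primitives; coordinates are from the bounding-box lower-left.
Bottom plate: 4.8 × 0.55, A = 2.64 in², y = 0.275 in, Ī = 0.06655 in⁴.
Web plate: 0.8 × 8.4, A = 6.72 in², y = 4.75 in, Ī = 39.514 in⁴.
Top plate: 2.8 × 0.4, A = 1.12 in², y = 9.15 in, Ī = 0.014933 in⁴.
Centroid: ȳ = ΣA·y / ΣA = 4.0929 in.
Transfer each piece to the horizontal axis through the centroid using Ī + A·d² with d = y − 4.0929:
  bottom plate: d = -3.8179 in → contributes +38.549 in⁴
  web plate: d = 0.65706 in → contributes +42.415 in⁴
  top plate: d = 5.0571 in → contributes +28.658 in⁴
Total I = 109.62 in⁴.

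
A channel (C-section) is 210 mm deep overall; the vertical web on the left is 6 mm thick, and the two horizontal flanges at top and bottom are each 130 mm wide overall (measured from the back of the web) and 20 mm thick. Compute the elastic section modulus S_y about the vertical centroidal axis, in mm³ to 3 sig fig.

Split into non-overlapping primitives; take the origin at the lower-left of the bounding box.
Web: 6 × 210, A = 1 260 mm², x = 3 mm, Ī = 3 780 mm⁴.
Top flange (beyond web): 124 × 20, A = 2 480 mm², x = 68 mm, Ī = 3 177 707 mm⁴.
Bottom flange (beyond web): 124 × 20, A = 2 480 mm², x = 68 mm, Ī = 3 177 707 mm⁴.
Centroid: x̄ = ΣA·x / ΣA = 54.833 mm.
Transfer each piece to the vertical centroidal axis using Ī + A·d² with d = x − 54.833:
  web: d = -51.833 mm → contributes +3 388 945 mm⁴
  top flange (beyond web): d = 13.167 mm → contributes +3 607 677 mm⁴
  bottom flange (beyond web): d = 13.167 mm → contributes +3 607 677 mm⁴
Total I = 10 604 299 mm⁴.
Extreme fibre distance c = 75.167 mm; S = I/c = 141 076 mm³.

S_y ≈ 1.41 × 10⁵ mm³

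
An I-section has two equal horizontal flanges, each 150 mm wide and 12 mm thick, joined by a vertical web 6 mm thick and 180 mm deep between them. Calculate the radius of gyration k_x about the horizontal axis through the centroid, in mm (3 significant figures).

k_x ≈ 87.9 mm

Decompose the section into non-overlapping parts with the origin at the bottom-left of its bounding rectangle.
Bottom flange: 150 × 12, A = 1 800 mm², y = 6 mm, Ī = 21 600 mm⁴.
Web: 6 × 180, A = 1 080 mm², y = 102 mm, Ī = 2 916 000 mm⁴.
Top flange: 150 × 12, A = 1 800 mm², y = 198 mm, Ī = 21 600 mm⁴.
By symmetry the centroid is at mid-height, ȳ = 102 mm.
Transfer each piece to the horizontal axis through the centroid using Ī + A·d² with d = y − 102:
  bottom flange: d = -96 mm → contributes +16 610 400 mm⁴
  web: d = 0 mm → contributes +2 916 000 mm⁴
  top flange: d = 96 mm → contributes +16 610 400 mm⁴
Total I = 36 136 800 mm⁴.
Radius of gyration: k = √(I/A) = √(36 136 800 / 4 680) = 87.872 mm.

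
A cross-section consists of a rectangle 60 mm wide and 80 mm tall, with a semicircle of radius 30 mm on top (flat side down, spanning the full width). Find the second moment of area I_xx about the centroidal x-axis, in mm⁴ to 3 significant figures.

Split into non-overlapping primitives; take the origin at the lower-left of the bounding box.
Rectangular body: 60 × 80, A = 4 800 mm², y = 40 mm, Ī = 2 560 000 mm⁴.
Semicircular cap: semicircle r = 30, A = 1413.7 mm², y = 92.732 mm, Ī = 88 903 mm⁴.
Centroid: ȳ = ΣA·y / ΣA = 51.997 mm.
Transfer each piece to the centroidal x-axis using Ī + A·d² with d = y − 51.997:
  rectangular body: d = -11.997 mm → contributes +3 250 905 mm⁴
  semicircular cap: d = 40.735 mm → contributes +2 434 735 mm⁴
Total I = 5 685 640 mm⁴.

I_xx ≈ 5.69 × 10⁶ mm⁴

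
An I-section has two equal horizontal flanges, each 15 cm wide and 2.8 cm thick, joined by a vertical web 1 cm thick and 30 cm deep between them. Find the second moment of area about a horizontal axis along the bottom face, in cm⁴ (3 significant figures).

I_base ≈ 6.10 × 10⁴ cm⁴

Treat the section as a set of non-overlapping primitives; coordinates are from the bounding-box lower-left.
Bottom flange: 15 × 2.8, A = 42 cm², y = 1.4 cm, Ī = 27.44 cm⁴.
Web: 1 × 30, A = 30 cm², y = 17.8 cm, Ī = 2 250 cm⁴.
Top flange: 15 × 2.8, A = 42 cm², y = 34.2 cm, Ī = 27.44 cm⁴.
Transfer each piece to the base of the section using Ī + A·d² with d = y − 0:
  bottom flange: d = 1.4 cm → contributes +109.76 cm⁴
  web: d = 17.8 cm → contributes +11 755 cm⁴
  top flange: d = 34.2 cm → contributes +49 152 cm⁴
Total I = 61 017 cm⁴.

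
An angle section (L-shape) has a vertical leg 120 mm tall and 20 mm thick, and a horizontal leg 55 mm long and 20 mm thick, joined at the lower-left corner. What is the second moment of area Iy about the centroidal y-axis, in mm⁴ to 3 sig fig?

Iy ≈ 5.61 × 10⁵ mm⁴

Break the section into simple shapes (no overlaps), measuring from the bottom-left corner of the bounding box.
Vertical leg: 20 × 120, A = 2 400 mm², x = 10 mm, Ī = 80 000 mm⁴.
Horizontal leg (remainder): 35 × 20, A = 700 mm², x = 37.5 mm, Ī = 71 458 mm⁴.
Centroid: x̄ = ΣA·x / ΣA = 16.21 mm.
Transfer each piece to the centroidal y-axis using Ī + A·d² with d = x − 16.21:
  vertical leg: d = -6.2097 mm → contributes +172 544 mm⁴
  horizontal leg (remainder): d = 21.29 mm → contributes +388 753 mm⁴
Total I = 561 297 mm⁴.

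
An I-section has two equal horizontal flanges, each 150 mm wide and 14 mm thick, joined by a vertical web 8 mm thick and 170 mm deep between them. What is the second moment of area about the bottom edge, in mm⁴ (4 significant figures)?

Decompose the section into non-overlapping parts with the origin at the bottom-left of its bounding rectangle.
Bottom flange: 150 × 14, A = 2 100 mm², y = 7 mm, Ī = 34 300 mm⁴.
Web: 8 × 170, A = 1 360 mm², y = 99 mm, Ī = 3 275 333 mm⁴.
Top flange: 150 × 14, A = 2 100 mm², y = 191 mm, Ī = 34 300 mm⁴.
Transfer each piece to a horizontal axis along the bottom face using Ī + A·d² with d = y − 0:
  bottom flange: d = 7 mm → contributes +137 200 mm⁴
  web: d = 99 mm → contributes +16 604 693 mm⁴
  top flange: d = 191 mm → contributes +76 644 400 mm⁴
Total I = 93 386 293 mm⁴.

I_base ≈ 9.339 × 10⁷ mm⁴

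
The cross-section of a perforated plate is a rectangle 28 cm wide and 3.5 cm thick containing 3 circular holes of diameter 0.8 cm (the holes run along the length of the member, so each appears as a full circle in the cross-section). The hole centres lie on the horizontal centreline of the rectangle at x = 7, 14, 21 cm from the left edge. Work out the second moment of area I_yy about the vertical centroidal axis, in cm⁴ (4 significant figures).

I_yy ≈ 6353 cm⁴

Break the section into simple shapes (no overlaps), measuring from the bottom-left corner of the bounding box.
Plate: 28 × 3.5, A = 98 cm², x = 14 cm, Ī = 6402.67 cm⁴.
Hole 1 (subtracted): ⌀0.8, A = 0.502655 cm², x = 7 cm, Ī = 0.0201062 cm⁴.
Hole 2 (subtracted): ⌀0.8, A = 0.502655 cm², x = 14 cm, Ī = 0.0201062 cm⁴.
Hole 3 (subtracted): ⌀0.8, A = 0.502655 cm², x = 21 cm, Ī = 0.0201062 cm⁴.
By symmetry the centroid is at mid-width, x̄ = 14 cm.
Transfer each piece to the vertical centroidal axis using Ī + A·d² with d = x − 14:
  plate: d = 0 cm → contributes +6402.67 cm⁴
  hole 1: d = -7 cm → contributes −24.6502 cm⁴
  hole 2: d = 0 cm → contributes −0.0201062 cm⁴
  hole 3: d = 7 cm → contributes −24.6502 cm⁴
Total I = 6353.35 cm⁴.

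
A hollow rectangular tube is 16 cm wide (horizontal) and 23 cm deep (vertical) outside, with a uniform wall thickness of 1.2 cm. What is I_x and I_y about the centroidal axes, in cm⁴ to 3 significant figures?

Treat the section as a set of non-overlapping primitives; coordinates are from the bounding-box lower-left.
Outer rectangle: 16 × 23, A = 368 cm², y = 11.5 cm, Ī = 16 223 cm⁴.
Inner void (subtracted): 13.6 × 20.6, A = 280.16 cm², y = 11.5 cm, Ī = 9907.4 cm⁴.
By symmetry the centroid is at mid-height, ȳ = 11.5 cm.
All pieces are centred on the centroidal x-axis, so I = ΣĪ (holes subtracted) = 6315.3 cm⁴.
Repeating about the centroidal y-axis gives I_y = 3532.5 cm⁴.

I_x ≈ 6320 cm⁴, I_y ≈ 3530 cm⁴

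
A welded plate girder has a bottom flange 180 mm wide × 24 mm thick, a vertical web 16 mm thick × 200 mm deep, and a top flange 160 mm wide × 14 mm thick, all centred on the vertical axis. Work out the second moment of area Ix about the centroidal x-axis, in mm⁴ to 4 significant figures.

Ix ≈ 8.464 × 10⁷ mm⁴

Decompose the section into non-overlapping parts with the origin at the bottom-left of its bounding rectangle.
Bottom plate: 180 × 24, A = 4 320 mm², y = 12 mm, Ī = 207 360 mm⁴.
Web plate: 16 × 200, A = 3 200 mm², y = 124 mm, Ī = 10 666 667 mm⁴.
Top plate: 160 × 14, A = 2 240 mm², y = 231 mm, Ī = 36586.7 mm⁴.
Centroid: ȳ = ΣA·y / ΣA = 98.9836 mm.
Transfer each piece to the centroidal x-axis using Ī + A·d² with d = y − 98.9836:
  bottom plate: d = -86.9836 mm → contributes +32 893 119 mm⁴
  web plate: d = 25.0164 mm → contributes +12 669 290 mm⁴
  top plate: d = 132.016 mm → contributes +39 076 042 mm⁴
Total I = 84 638 451 mm⁴.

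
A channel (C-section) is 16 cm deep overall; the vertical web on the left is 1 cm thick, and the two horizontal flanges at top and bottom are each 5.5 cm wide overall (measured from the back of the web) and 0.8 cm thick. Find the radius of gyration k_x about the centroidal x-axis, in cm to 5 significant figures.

k_x ≈ 5.7144 cm

Break the section into simple shapes (no overlaps), measuring from the bottom-left corner of the bounding box.
Web: 1 × 16, A = 16 cm², y = 8 cm, Ī = 341.3333 cm⁴.
Top flange (beyond web): 4.5 × 0.8, A = 3.6 cm², y = 15.6 cm, Ī = 0.192 cm⁴.
Bottom flange (beyond web): 4.5 × 0.8, A = 3.6 cm², y = 0.4 cm, Ī = 0.192 cm⁴.
By symmetry the centroid is at mid-height, ȳ = 8 cm.
Transfer each piece to the centroidal x-axis using Ī + A·d² with d = y − 8:
  web: d = 0 cm → contributes +341.3333 cm⁴
  top flange (beyond web): d = 7.6 cm → contributes +208.128 cm⁴
  bottom flange (beyond web): d = -7.6 cm → contributes +208.128 cm⁴
Total I = 757.5893 cm⁴.
Radius of gyration: k = √(I/A) = √(757.5893 / 23.2) = 5.71443 cm.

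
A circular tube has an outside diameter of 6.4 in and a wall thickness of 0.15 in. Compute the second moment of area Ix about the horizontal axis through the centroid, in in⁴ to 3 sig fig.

Treat the section as a set of non-overlapping primitives; coordinates are from the bounding-box lower-left.
Outer circle: ⌀6.4, A = 32.17 in², y = 3.2 in, Ī = 82.355 in⁴.
Bore (subtracted): ⌀6.1, A = 29.225 in², y = 3.2 in, Ī = 67.966 in⁴.
By symmetry the centroid is at mid-height, ȳ = 3.2 in.
All pieces are centred on the horizontal axis through the centroid, so I = ΣĪ (holes subtracted) = 14.389 in⁴.

Ix ≈ 14.4 in⁴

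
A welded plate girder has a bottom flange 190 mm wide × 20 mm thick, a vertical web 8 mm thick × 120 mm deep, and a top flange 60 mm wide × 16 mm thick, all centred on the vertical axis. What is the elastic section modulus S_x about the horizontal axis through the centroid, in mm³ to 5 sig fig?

S_x ≈ 1.5586 × 10⁵ mm³

Decompose the section into non-overlapping parts with the origin at the bottom-left of its bounding rectangle.
Bottom plate: 190 × 20, A = 3 800 mm², y = 10 mm, Ī = 126666.7 mm⁴.
Web plate: 8 × 120, A = 960 mm², y = 80 mm, Ī = 1 152 000 mm⁴.
Top plate: 60 × 16, A = 960 mm², y = 148 mm, Ī = 20 480 mm⁴.
Centroid: ȳ = ΣA·y / ΣA = 44.90909 mm.
Transfer each piece to the horizontal axis through the centroid using Ī + A·d² with d = y − 44.90909:
  bottom plate: d = -34.90909 mm → contributes +4 757 516 mm⁴
  web plate: d = 35.09091 mm → contributes +2 334 117 mm⁴
  top plate: d = 103.0909 mm → contributes +10 223 106 mm⁴
Total I = 17 314 739 mm⁴.
Extreme fibre distance c = 111.0909 mm; S = I/c = 155 861 mm³.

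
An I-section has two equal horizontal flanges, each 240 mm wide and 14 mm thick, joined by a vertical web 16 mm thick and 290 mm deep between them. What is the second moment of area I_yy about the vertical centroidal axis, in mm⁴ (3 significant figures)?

Break the section into simple shapes (no overlaps), measuring from the bottom-left corner of the bounding box.
Bottom flange: 240 × 14, A = 3 360 mm², x = 120 mm, Ī = 16 128 000 mm⁴.
Web: 16 × 290, A = 4 640 mm², x = 120 mm, Ī = 98 987 mm⁴.
Top flange: 240 × 14, A = 3 360 mm², x = 120 mm, Ī = 16 128 000 mm⁴.
By symmetry the centroid is at mid-width, x̄ = 120 mm.
All pieces are centred on the vertical centroidal axis, so I = ΣĪ = 32 354 987 mm⁴.

I_yy ≈ 3.24 × 10⁷ mm⁴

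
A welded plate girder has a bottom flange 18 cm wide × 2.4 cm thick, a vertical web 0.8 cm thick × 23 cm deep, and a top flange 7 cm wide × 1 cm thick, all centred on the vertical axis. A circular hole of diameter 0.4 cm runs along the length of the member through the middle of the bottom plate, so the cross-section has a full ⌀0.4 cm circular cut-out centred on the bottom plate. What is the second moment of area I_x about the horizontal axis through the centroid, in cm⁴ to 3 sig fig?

Treat the section as a set of non-overlapping primitives; coordinates are from the bounding-box lower-left.
Bottom plate: 18 × 2.4, A = 43.2 cm², y = 1.2 cm, Ī = 20.736 cm⁴.
Web plate: 0.8 × 23, A = 18.4 cm², y = 13.9 cm, Ī = 811.13 cm⁴.
Top plate: 7 × 1, A = 7 cm², y = 25.9 cm, Ī = 0.58333 cm⁴.
Hole (subtracted): ⌀0.4, A = 0.12566 cm², y = 1.2 cm, Ī = 0.0012566 cm⁴.
Centroid: ȳ = ΣA·y / ΣA = 7.1377 cm.
Transfer each piece to the horizontal axis through the centroid using Ī + A·d² with d = y − 7.1377:
  bottom plate: d = -5.9377 cm → contributes +1543.8 cm⁴
  web plate: d = 6.7623 cm → contributes +1652.5 cm⁴
  top plate: d = 18.762 cm → contributes +2464.8 cm⁴
  hole: d = -5.9377 cm → contributes −4.4317 cm⁴
Total I = 5656.7 cm⁴.

I_x ≈ 5660 cm⁴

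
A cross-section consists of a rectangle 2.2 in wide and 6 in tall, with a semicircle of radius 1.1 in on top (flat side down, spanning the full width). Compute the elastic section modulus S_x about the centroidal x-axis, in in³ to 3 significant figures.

S_x ≈ 16.3 in³

Decompose the section into non-overlapping parts with the origin at the bottom-left of its bounding rectangle.
Rectangular body: 2.2 × 6, A = 13.2 in², y = 3 in, Ī = 39.6 in⁴.
Semicircular cap: semicircle r = 1.1, A = 1.9007 in², y = 6.4669 in, Ī = 0.1607 in⁴.
Centroid: ȳ = ΣA·y / ΣA = 3.4364 in.
Transfer each piece to the centroidal x-axis using Ī + A·d² with d = y − 3.4364:
  rectangular body: d = -0.43636 in → contributes +42.113 in⁴
  semicircular cap: d = 3.0305 in → contributes +17.616 in⁴
Total I = 59.73 in⁴.
Extreme fibre distance c = 3.6636 in; S = I/c = 16.303 in³.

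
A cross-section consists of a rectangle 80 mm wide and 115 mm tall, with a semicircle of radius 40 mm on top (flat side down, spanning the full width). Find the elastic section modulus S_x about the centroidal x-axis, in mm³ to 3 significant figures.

S_x ≈ 2.62 × 10⁵ mm³

Split into non-overlapping primitives; take the origin at the lower-left of the bounding box.
Rectangular body: 80 × 115, A = 9 200 mm², y = 57.5 mm, Ī = 10 139 167 mm⁴.
Semicircular cap: semicircle r = 40, A = 2513.3 mm², y = 131.98 mm, Ī = 280 978 mm⁴.
Centroid: ȳ = ΣA·y / ΣA = 73.48 mm.
Transfer each piece to the centroidal x-axis using Ī + A·d² with d = y − 73.48:
  rectangular body: d = -15.98 mm → contributes +12 488 528 mm⁴
  semicircular cap: d = 58.496 mm → contributes +8 880 964 mm⁴
Total I = 21 369 491 mm⁴.
Extreme fibre distance c = 81.52 mm; S = I/c = 262 139 mm³.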